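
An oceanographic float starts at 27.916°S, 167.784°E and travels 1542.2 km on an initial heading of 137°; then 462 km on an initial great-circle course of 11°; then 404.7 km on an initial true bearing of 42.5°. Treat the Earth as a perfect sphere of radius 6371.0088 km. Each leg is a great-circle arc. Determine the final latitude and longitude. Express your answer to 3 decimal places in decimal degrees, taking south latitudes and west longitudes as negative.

latitude -30.750°, longitude -176.506°

Apply the spherical direct solution leg by leg, carrying full precision between legs.
Leg 1: from (-27.916°, 167.784°), δ = 1542.2/6371.0088 = 0.242065 rad, θ = 137° → φ = -37.549°, λ = 179.684°.
Leg 2: from (-37.549°, 179.684°), δ = 462/6371.0088 = 0.072516 rad, θ = 11° → φ = -33.466°, λ = -179.367°.
Leg 3: from (-33.466°, -179.367°), δ = 404.7/6371.0088 = 0.063522 rad, θ = 42.5° → φ = -30.750°, λ = -176.506°.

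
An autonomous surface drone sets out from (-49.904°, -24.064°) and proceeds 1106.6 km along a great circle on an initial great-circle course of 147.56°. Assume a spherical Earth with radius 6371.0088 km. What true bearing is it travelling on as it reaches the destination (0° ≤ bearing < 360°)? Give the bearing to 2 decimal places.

final bearing 139.41°

Angular distance δ = d/R = 1106.6 / 6371.0088 = 0.173693 rad.
Start latitude φ₁ = -0.870989 rad; initial bearing θ = 2.575408 rad.
Destination latitude: φ₂ = arcsin( sin φ₁ cos δ + cos φ₁ sin δ cos θ ) = arcsin(-0.847396) = -57.930°.
For the longitude increment, Δλ = atan2( sin θ sin δ cos φ₁, cos δ − sin φ₁ sin φ₂ ) = atan2(0.059708, 0.336724) = 10.055°.
λ₂ = λ₁ + Δλ = -14.009°.
The forward bearing on arrival equals the back-azimuth from the destination plus 180°.
Back-azimuth from P₂ (-57.93°, -14.01°) to P₁ (-49.90°, -24.06°), with Δλ' = λ₁ − λ₂ = -10.06°: atan2( sin Δλ' cos φ₁ , cos φ₂ sin φ₁ − sin φ₂ cos φ₁ cos Δλ' ) = 319.41°.
Final bearing = (319.41° + 180°) mod 360° = 139.41°.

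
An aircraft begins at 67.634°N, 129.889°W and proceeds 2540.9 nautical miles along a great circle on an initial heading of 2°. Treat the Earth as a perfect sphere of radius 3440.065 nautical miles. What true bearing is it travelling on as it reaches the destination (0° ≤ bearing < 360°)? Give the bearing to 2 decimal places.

Central angle δ = d/R = 0.738620 rad.
Start latitude φ₁ = 1.180436 rad; initial bearing θ = 0.034907 rad.
Applying the spherical law of cosines for sides, sin φ₂ = sin φ₁ cos δ + cos φ₁ sin δ cos θ = 0.939812, so φ₂ = 70.020°.
Then Δλ = atan2(0.008941, -0.129713) = 3.072773 rad, from sin θ sin δ cos φ₁ over cos δ − sin φ₁ sin φ₂.
Hence λ₂ = -129.889° + 176.057° = 46.168°.
The forward bearing on arrival equals the back-azimuth from the destination plus 180°.
Back-azimuth from P₂ (70.02°, 46.17°) to P₁ (67.63°, -129.89°), with Δλ' = λ₁ − λ₂ = -176.06°: atan2( sin Δλ' cos φ₁ , cos φ₂ sin φ₁ − sin φ₂ cos φ₁ cos Δλ' ) = 357.77°.
Final bearing = (357.77° + 180°) mod 360° = 177.77°.

final bearing 177.77°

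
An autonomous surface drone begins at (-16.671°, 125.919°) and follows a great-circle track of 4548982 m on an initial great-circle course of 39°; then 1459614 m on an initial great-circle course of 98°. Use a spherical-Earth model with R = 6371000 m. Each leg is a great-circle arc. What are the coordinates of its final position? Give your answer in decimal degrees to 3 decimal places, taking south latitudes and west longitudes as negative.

Apply the spherical direct solution leg by leg, carrying full precision between legs.
Leg 1: from (-16.671°, 125.919°), δ = 4548982/6371000 = 0.714014 rad, θ = 39° → φ = 15.708°, λ = 151.267°.
Leg 2: from (15.708°, 151.267°), δ = 1459614/6371000 = 0.229103 rad, θ = 98° → φ = 13.488°, λ = 164.639°.

latitude 13.488°, longitude 164.639°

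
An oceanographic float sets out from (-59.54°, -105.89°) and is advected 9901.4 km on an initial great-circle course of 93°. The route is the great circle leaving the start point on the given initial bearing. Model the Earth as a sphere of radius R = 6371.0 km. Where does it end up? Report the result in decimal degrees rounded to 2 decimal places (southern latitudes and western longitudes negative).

The arc subtends δ = 9901.4/6371 = 1.554136 rad at the centre.
Converting: φ₁ = -1.039169 rad, θ = 1.623156 rad.
Destination latitude: φ₂ = arcsin( sin φ₁ cos δ + cos φ₁ sin δ cos θ ) = arcsin(-0.040888) = -2.34°.
Δλ = atan2( sin θ sin δ cos φ₁ , cos δ − sin φ₁ sin φ₂ ) = atan2(0.506172, -0.018585) = 1.607496 rad = 92.10°.
λ₂ = λ₁ + Δλ = -13.79°.

latitude -2.34°, longitude -13.79°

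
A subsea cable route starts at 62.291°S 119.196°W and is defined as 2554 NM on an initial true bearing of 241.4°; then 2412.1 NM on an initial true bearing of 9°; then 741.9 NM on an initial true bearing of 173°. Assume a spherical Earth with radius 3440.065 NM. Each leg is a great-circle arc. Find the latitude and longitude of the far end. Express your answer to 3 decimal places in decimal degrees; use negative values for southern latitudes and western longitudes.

Apply the spherical direct solution leg by leg, carrying full precision between legs.
Leg 1: from (-62.291°, -119.196°), δ = 2554/3440.065 = 0.742428 rad, θ = 241.4° → φ = -53.400°, λ = 156.202°.
Leg 2: from (-53.400°, 156.202°), δ = 2412.1/3440.065 = 0.701179 rad, θ = 9° → φ = -13.504°, λ = 162.160°.
Leg 3: from (-13.504°, 162.160°), δ = 741.9/3440.065 = 0.215665 rad, θ = 173° → φ = -25.762°, λ = 163.819°.

latitude -25.762°, longitude 163.819°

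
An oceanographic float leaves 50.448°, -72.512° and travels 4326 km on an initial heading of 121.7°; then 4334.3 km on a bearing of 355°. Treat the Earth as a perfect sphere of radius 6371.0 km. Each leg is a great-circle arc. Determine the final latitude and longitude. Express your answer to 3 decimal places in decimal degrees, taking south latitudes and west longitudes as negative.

latitude 61.659°, longitude -43.676°

Apply the spherical direct solution leg by leg, carrying full precision between legs.
Leg 1: from (50.448°, -72.512°), δ = 4326/6371 = 0.679014 rad, θ = 121.7° → φ = 22.947°, λ = -37.044°.
Leg 2: from (22.947°, -37.044°), δ = 4334.3/6371 = 0.680317 rad, θ = 355° → φ = 61.659°, λ = -43.676°.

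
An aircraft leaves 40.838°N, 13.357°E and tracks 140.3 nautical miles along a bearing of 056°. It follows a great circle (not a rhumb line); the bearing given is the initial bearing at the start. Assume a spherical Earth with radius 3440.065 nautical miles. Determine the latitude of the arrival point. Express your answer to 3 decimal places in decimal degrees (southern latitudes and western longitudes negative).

latitude 42.116°

Angular distance δ = d/R = 140.3 / 3440.065 = 0.040784 rad.
Converting: φ₁ = 0.712758 rad, θ = 0.977384 rad.
Destination latitude: φ₂ = arcsin( sin φ₁ cos δ + cos φ₁ sin δ cos θ ) = arcsin(0.670628) = 42.116°.
Then Δλ = atan2(0.025573, 0.560630) = 0.045584 rad, from sin θ sin δ cos φ₁ over cos δ − sin φ₁ sin φ₂.
λ₂ = 13.357° + 2.612° = 15.969°.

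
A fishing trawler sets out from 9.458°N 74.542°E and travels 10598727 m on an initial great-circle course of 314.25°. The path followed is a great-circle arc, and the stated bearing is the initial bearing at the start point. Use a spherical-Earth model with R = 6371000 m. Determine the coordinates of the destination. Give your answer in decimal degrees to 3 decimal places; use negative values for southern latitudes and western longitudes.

latitude 42.076°, longitude -31.537°

δ = 10598727/6371000 = 1.663589 rad (95.3166°).
Converting: φ₁ = 0.165073 rad, θ = 5.484697 rad.
Destination latitude: φ₂ = arcsin( sin φ₁ cos δ + cos φ₁ sin δ cos θ ) = arcsin(0.670117) = 42.076°.
For the longitude increment, Δλ = atan2( sin θ sin δ cos φ₁, cos δ − sin φ₁ sin φ₂ ) = atan2(-0.703525, -0.202777) = -106.079°.
λ₂ = λ₁ + Δλ = -31.537°.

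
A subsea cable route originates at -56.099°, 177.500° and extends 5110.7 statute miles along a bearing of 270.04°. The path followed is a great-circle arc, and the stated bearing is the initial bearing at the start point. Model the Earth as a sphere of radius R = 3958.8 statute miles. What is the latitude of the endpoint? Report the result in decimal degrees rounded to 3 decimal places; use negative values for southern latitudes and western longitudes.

latitude -13.230°

The arc subtends δ = 5110.7/3958.8 = 1.290972 rad at the centre.
With φ₁ = -56.099° = -0.979112 rad and θ = 270.04° = 4.713087 rad:
Applying the spherical law of cosines for sides, sin φ₂ = sin φ₁ cos δ + cos φ₁ sin δ cos θ = -0.228862, so φ₂ = -13.230°.
Then Δλ = atan2(-0.536065, 0.086231) = -1.411303 rad, from sin θ sin δ cos φ₁ over cos δ − sin φ₁ sin φ₂.
Hence λ₂ = 177.500° + -80.862° = 96.638°.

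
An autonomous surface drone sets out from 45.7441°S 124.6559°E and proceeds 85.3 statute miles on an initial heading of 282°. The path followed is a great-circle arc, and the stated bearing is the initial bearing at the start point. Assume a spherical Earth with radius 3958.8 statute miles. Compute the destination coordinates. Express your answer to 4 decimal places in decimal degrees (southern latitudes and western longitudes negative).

Angular distance δ = d/R = 85.3 / 3958.8 = 0.021547 rad.
Start latitude φ₁ = -0.798385 rad; initial bearing θ = 4.921828 rad.
Destination latitude: φ₂ = arcsin( sin φ₁ cos δ + cos φ₁ sin δ cos θ ) = arcsin(-0.712938) = -45.4744°.
Then Δλ = atan2(-0.014707, 0.489140) = -0.030058 rad, from sin θ sin δ cos φ₁ over cos δ − sin φ₁ sin φ₂.
λ₂ = λ₁ + Δλ = 122.9337°.

latitude -45.4744°, longitude 122.9337°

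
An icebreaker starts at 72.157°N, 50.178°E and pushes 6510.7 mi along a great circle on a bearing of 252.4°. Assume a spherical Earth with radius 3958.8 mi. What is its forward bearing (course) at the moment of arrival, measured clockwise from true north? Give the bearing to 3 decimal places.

final bearing 197.218°

Angular distance δ = d/R = 6510.7 / 3958.8 = 1.644615 rad.
Start latitude φ₁ = 1.259377 rad; initial bearing θ = 4.405211 rad.
Applying the spherical law of cosines for sides, sin φ₂ = sin φ₁ cos δ + cos φ₁ sin δ cos θ = -0.162601, so φ₂ = -9.358°.
Δλ = atan2( sin θ sin δ cos φ₁ , cos δ − sin φ₁ sin φ₂ ) = atan2(-0.291272, 0.081028) = -1.299469 rad = -74.454°.
λ₂ = 50.178° + -74.454° = -24.276°.
The forward bearing on arrival equals the back-azimuth from the destination plus 180°.
Back-azimuth from P₂ (-9.358°, -24.276°) to P₁ (72.157°, 50.178°), with Δλ' = λ₁ − λ₂ = 74.454°: atan2( sin Δλ' cos φ₁ , cos φ₂ sin φ₁ − sin φ₂ cos φ₁ cos Δλ' ) = 17.218°.
Final bearing = (17.218° + 180°) mod 360° = 197.218°.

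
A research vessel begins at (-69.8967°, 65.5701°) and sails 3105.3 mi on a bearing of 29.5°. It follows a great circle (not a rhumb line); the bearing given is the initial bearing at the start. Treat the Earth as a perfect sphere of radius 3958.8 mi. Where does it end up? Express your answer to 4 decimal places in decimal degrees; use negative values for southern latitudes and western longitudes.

latitude -26.9596°, longitude 88.5408°

Angular distance δ = d/R = 3105.3 / 3958.8 = 0.784404 rad.
Converting: φ₁ = -1.219928 rad, θ = 0.514872 rad.
Destination latitude: φ₂ = arcsin( sin φ₁ cos δ + cos φ₁ sin δ cos θ ) = arcsin(-0.453363) = -26.9596°.
Then Δλ = atan2(0.119561, 0.282068) = 0.400915 rad, from sin θ sin δ cos φ₁ over cos δ − sin φ₁ sin φ₂.
Hence λ₂ = 65.5701° + 22.9707° = 88.5408°.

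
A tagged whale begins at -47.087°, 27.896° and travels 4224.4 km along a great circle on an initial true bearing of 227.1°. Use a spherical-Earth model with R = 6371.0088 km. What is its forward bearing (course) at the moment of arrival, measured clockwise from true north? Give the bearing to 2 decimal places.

δ = 4224.4/6371.0088 = 0.663066 rad (37.9909°).
Converting: φ₁ = -0.821823 rad, θ = 3.963643 rad.
sin φ₂ = sin φ₁ cos δ + cos φ₁ sin δ cos θ = (-0.732388)(0.788109) + (0.680887)(0.615536)(-0.680721) = -0.862499
φ₂ = asin(-0.862499) = -1.040187 rad = -59.598°.
For the longitude increment, Δλ = atan2( sin θ sin δ cos φ₁, cos δ − sin φ₁ sin φ₂ ) = atan2(-0.307017, 0.156424) = -63.001°.
λ₂ = λ₁ + Δλ = -35.105°.
The forward bearing on arrival equals the back-azimuth from the destination plus 180°.
Back-azimuth from P₂ (-59.60°, -35.11°) to P₁ (-47.09°, 27.90°), with Δλ' = λ₁ − λ₂ = 63.00°: atan2( sin Δλ' cos φ₁ , cos φ₂ sin φ₁ − sin φ₂ cos φ₁ cos Δλ' ) = 99.73°.
Final bearing = (99.73° + 180°) mod 360° = 279.73°.

final bearing 279.73°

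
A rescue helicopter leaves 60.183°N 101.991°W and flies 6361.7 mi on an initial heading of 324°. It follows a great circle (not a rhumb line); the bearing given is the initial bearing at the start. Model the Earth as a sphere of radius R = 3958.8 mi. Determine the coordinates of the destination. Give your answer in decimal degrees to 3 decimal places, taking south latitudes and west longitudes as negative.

latitude 21.754°, longitude 117.239°

The arc subtends δ = 6361.7/3958.8 = 1.606977 rad at the centre.
With φ₁ = 60.183° = 1.050392 rad and θ = 324° = 5.654867 rad:
Destination latitude: φ₂ = arcsin( sin φ₁ cos δ + cos φ₁ sin δ cos θ ) = arcsin(0.370621) = 21.754°.
For the longitude increment, Δλ = atan2( sin θ sin δ cos φ₁, cos δ − sin φ₁ sin φ₂ ) = atan2(-0.292074, -0.357730) = -140.770°.
λ₂ = -101.991° + -140.770° = -242.761°, normalized to (−180°, 180°] → 117.239°.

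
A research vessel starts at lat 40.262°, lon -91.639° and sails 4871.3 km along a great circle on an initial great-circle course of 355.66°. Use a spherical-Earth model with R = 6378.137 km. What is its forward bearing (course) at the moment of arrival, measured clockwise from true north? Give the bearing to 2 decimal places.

The arc subtends δ = 4871.3/6378.137 = 0.763750 rad at the centre.
Start latitude φ₁ = 0.702704 rad; initial bearing θ = 6.207438 rad.
sin φ₂ = sin φ₁ cos δ + cos φ₁ sin δ cos θ = (0.646284)(0.722248) + (0.763097)(0.691634)(0.997133) = 0.993048
φ₂ = asin(0.993048) = 1.452812 rad = 83.240°.
Δλ = atan2( sin θ sin δ cos φ₁ , cos δ − sin φ₁ sin φ₂ ) = atan2(-0.039940, 0.080457) = -0.460775 rad = -26.400°.
λ₂ = λ₁ + Δλ = -118.039°.
The forward bearing on arrival equals the back-azimuth from the destination plus 180°.
Back-azimuth from P₂ (83.24°, -118.04°) to P₁ (40.26°, -91.64°), with Δλ' = λ₁ − λ₂ = 26.40°: atan2( sin Δλ' cos φ₁ , cos φ₂ sin φ₁ − sin φ₂ cos φ₁ cos Δλ' ) = 150.62°.
Final bearing = (150.62° + 180°) mod 360° = 330.62°.

final bearing 330.62°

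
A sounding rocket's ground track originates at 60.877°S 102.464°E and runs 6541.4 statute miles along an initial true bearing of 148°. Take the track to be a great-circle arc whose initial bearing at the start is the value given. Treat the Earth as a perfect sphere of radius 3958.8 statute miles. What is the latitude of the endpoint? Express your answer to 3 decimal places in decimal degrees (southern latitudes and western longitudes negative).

Angular distance δ = d/R = 6541.4 / 3958.8 = 1.652369 rad.
Start latitude φ₁ = -1.062504 rad; initial bearing θ = 2.583087 rad.
Destination latitude: φ₂ = arcsin( sin φ₁ cos δ + cos φ₁ sin δ cos θ ) = arcsin(-0.340179) = -19.888°.
For the longitude increment, Δλ = atan2( sin θ sin δ cos φ₁, cos δ − sin φ₁ sin φ₂ ) = atan2(0.257047, -0.378656) = 145.830°.
λ₂ = 102.464° + 145.830° = 248.294°, normalized to (−180°, 180°] → -111.706°.

latitude -19.888°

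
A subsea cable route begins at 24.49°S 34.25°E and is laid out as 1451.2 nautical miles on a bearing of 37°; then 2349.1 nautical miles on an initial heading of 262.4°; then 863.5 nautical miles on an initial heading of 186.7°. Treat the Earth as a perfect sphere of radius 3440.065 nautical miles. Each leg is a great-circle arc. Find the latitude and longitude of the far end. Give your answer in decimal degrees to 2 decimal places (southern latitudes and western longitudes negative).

Apply the spherical direct solution leg by leg, carrying full precision between legs.
Leg 1: from (-24.49°, 34.25°), δ = 1451.2/3440.065 = 0.421852 rad, θ = 37° → φ = -4.62°, λ = 48.56°.
Leg 2: from (-4.62°, 48.56°), δ = 2349.1/3440.065 = 0.682865 rad, θ = 262.4° → φ = -8.38°, λ = 9.35°.
Leg 3: from (-8.38°, 9.35°), δ = 863.5/3440.065 = 0.251013 rad, θ = 186.7° → φ = -22.66°, λ = 7.55°.

latitude -22.66°, longitude 7.55°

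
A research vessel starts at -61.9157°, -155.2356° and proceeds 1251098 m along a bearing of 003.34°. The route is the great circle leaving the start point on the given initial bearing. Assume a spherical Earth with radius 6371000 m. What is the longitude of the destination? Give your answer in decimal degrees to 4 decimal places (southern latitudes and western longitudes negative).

longitude -154.2077°

The arc subtends δ = 1251098/6371000 = 0.196374 rad at the centre.
Start latitude φ₁ = -1.080633 rad; initial bearing θ = 0.058294 rad.
Applying the spherical law of cosines for sides, sin φ₂ = sin φ₁ cos δ + cos φ₁ sin δ cos θ = -0.773601, so φ₂ = -50.6784°.
For the longitude increment, Δλ = atan2( sin θ sin δ cos φ₁, cos δ − sin φ₁ sin φ₂ ) = atan2(0.005352, 0.298266) = 1.0279°.
Hence λ₂ = -155.2356° + 1.0279° = -154.2077°.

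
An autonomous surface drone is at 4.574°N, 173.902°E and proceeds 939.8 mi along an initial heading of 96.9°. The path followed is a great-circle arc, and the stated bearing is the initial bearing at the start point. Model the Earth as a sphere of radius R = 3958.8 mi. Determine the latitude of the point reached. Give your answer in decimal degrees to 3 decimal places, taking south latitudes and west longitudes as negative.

latitude 2.829°

The arc subtends δ = 939.8/3958.8 = 0.237395 rad at the centre.
With φ₁ = 4.574° = 0.079831 rad and θ = 96.9° = 1.691224 rad:
Destination latitude: φ₂ = arcsin( sin φ₁ cos δ + cos φ₁ sin δ cos θ ) = arcsin(0.049347) = 2.829°.
For the longitude increment, Δλ = atan2( sin θ sin δ cos φ₁, cos δ − sin φ₁ sin φ₂ ) = atan2(0.232725, 0.968019) = 13.518°.
λ₂ = 173.902° + 13.518° = 187.420°, normalized to (−180°, 180°] → -172.580°.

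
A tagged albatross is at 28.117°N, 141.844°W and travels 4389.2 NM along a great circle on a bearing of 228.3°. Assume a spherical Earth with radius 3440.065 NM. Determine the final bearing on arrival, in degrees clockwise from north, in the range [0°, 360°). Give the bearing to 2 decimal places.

final bearing 226.66°

The arc subtends δ = 4389.2/3440.065 = 1.275906 rad at the centre.
With φ₁ = 28.117° = 0.490734 rad and θ = 228.3° = 3.984587 rad:
Destination latitude: φ₂ = arcsin( sin φ₁ cos δ + cos φ₁ sin δ cos θ ) = arcsin(-0.424430) = -25.115°.
Then Δλ = atan2(-0.630099, 0.490657) = -0.909180 rad, from sin θ sin δ cos φ₁ over cos δ − sin φ₁ sin φ₂.
λ₂ = -141.844° + -52.092° = -193.936°, normalized to (−180°, 180°] → 166.064°.
The forward bearing on arrival equals the back-azimuth from the destination plus 180°.
Back-azimuth from P₂ (-25.11°, 166.06°) to P₁ (28.12°, -141.84°), with Δλ' = λ₁ − λ₂ = -307.91°: atan2( sin Δλ' cos φ₁ , cos φ₂ sin φ₁ − sin φ₂ cos φ₁ cos Δλ' ) = 46.66°.
Final bearing = (46.66° + 180°) mod 360° = 226.66°.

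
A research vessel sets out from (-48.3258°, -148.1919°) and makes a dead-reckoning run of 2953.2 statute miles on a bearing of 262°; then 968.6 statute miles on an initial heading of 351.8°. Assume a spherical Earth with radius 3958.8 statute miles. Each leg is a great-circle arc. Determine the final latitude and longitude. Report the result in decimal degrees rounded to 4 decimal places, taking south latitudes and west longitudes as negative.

latitude -23.7927°, longitude 151.5085°

Apply the spherical direct solution leg by leg, carrying full precision between legs.
Leg 1: from (-48.3258°, -148.1919°), δ = 2953.2/3958.8 = 0.745984 rad, θ = 262° → φ = -37.6886°, λ = 153.6725°.
Leg 2: from (-37.6886°, 153.6725°), δ = 968.6/3958.8 = 0.244670 rad, θ = 351.8° → φ = -23.7927°, λ = 151.5085°.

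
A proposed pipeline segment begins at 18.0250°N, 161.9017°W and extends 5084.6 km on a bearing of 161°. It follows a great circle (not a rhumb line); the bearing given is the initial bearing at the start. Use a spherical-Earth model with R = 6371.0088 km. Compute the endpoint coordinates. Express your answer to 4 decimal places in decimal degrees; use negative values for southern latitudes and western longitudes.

Angular distance δ = d/R = 5084.6 / 6371.0088 = 0.798084 rad.
Converting: φ₁ = 0.314596 rad, θ = 2.809980 rad.
Applying the spherical law of cosines for sides, sin φ₂ = sin φ₁ cos δ + cos φ₁ sin δ cos θ = -0.427775, so φ₂ = -25.3265°.
For the longitude increment, Δλ = atan2( sin θ sin δ cos φ₁, cos δ − sin φ₁ sin φ₂ ) = atan2(0.221672, 0.830447) = 14.9456°.
λ₂ = λ₁ + Δλ = -146.9561°.

latitude -25.3265°, longitude -146.9561°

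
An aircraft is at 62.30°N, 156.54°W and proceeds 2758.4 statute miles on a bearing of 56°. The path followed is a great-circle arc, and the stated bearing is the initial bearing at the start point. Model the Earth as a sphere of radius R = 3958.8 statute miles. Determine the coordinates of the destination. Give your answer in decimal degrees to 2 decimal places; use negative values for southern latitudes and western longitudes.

latitude 57.76°, longitude -70.71°

Angular distance δ = d/R = 2758.4 / 3958.8 = 0.696777 rad.
Start latitude φ₁ = 1.087340 rad; initial bearing θ = 0.977384 rad.
Destination latitude: φ₂ = arcsin( sin φ₁ cos δ + cos φ₁ sin δ cos θ ) = arcsin(0.845835) = 57.76°.
Δλ = atan2( sin θ sin δ cos φ₁ , cos δ − sin φ₁ sin φ₂ ) = atan2(0.247312, 0.018017) = 1.498071 rad = 85.83°.
Hence λ₂ = -156.54° + 85.83° = -70.71°.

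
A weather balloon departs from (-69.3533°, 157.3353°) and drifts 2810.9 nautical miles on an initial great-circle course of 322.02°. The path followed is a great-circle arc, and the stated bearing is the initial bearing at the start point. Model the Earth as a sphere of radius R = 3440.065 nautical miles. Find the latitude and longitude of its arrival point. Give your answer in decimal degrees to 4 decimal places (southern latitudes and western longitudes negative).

latitude -25.9586°, longitude 127.3967°

δ = 2810.9/3440.065 = 0.817107 rad (46.8168°).
With φ₁ = -69.3533° = -1.210443 rad and θ = 322.02° = 5.620309 rad:
Destination latitude: φ₂ = arcsin( sin φ₁ cos δ + cos φ₁ sin δ cos θ ) = arcsin(-0.437721) = -25.9586°.
Δλ = atan2( sin θ sin δ cos φ₁ , cos δ − sin φ₁ sin φ₂ ) = atan2(-0.158221, 0.274726) = -0.522527 rad = -29.9386°.
λ₂ = 157.3353° + -29.9386° = 127.3967°.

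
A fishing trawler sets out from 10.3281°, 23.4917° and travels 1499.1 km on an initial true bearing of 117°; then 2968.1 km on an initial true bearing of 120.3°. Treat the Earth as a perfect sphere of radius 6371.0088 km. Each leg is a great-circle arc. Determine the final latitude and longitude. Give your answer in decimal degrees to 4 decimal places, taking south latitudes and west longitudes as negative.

latitude -9.4009°, longitude 58.6598°

Apply the spherical direct solution leg by leg, carrying full precision between legs.
Leg 1: from (10.3281°, 23.4917°), δ = 1499.1/6371.0088 = 0.235300 rad, θ = 117° → φ = 4.0265°, λ = 35.5109°.
Leg 2: from (4.0265°, 35.5109°), δ = 2968.1/6371.0088 = 0.465876 rad, θ = 120.3° → φ = -9.4009°, λ = 58.6598°.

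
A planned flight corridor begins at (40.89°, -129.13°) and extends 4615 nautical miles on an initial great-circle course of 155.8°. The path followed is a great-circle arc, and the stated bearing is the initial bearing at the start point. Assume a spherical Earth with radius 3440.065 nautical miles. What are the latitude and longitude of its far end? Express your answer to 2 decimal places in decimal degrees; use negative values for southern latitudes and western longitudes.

latitude -31.52°, longitude -101.21°

δ = 4615/3440.065 = 1.341544 rad (76.8648°).
Start latitude φ₁ = 0.713665 rad; initial bearing θ = 2.719223 rad.
Applying the spherical law of cosines for sides, sin φ₂ = sin φ₁ cos δ + cos φ₁ sin δ cos θ = -0.522734, so φ₂ = -31.52°.
Then Δλ = atan2(0.301781, 0.569435) = 0.487331 rad, from sin θ sin δ cos φ₁ over cos δ − sin φ₁ sin φ₂.
λ₂ = -129.13° + 27.92° = -101.21°.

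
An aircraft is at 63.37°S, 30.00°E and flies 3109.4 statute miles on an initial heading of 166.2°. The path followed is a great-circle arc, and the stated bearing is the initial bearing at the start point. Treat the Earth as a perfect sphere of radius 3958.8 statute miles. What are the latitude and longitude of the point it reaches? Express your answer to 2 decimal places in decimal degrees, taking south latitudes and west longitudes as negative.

latitude -70.03°, longitude -179.60°

Angular distance δ = d/R = 3109.4 / 3958.8 = 0.785440 rad.
Converting: φ₁ = -1.106015 rad, θ = 2.900737 rad.
Applying the spherical law of cosines for sides, sin φ₂ = sin φ₁ cos δ + cos φ₁ sin δ cos θ = -0.939879, so φ₂ = -70.03°.
For the longitude increment, Δλ = atan2( sin θ sin δ cos φ₁, cos δ − sin φ₁ sin φ₂ ) = atan2(0.075605, -0.133099) = 150.40°.
λ₂ = 30.00° + 150.40° = 180.40°, normalized to (−180°, 180°] → -179.60°.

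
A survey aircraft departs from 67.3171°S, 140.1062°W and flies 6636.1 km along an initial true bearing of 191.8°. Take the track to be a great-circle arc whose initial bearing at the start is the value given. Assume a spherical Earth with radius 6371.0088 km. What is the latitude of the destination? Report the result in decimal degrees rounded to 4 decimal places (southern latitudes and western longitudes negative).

latitude -52.3384°

Central angle δ = d/R = 1.041609 rad.
Converting: φ₁ = -1.174905 rad, θ = 3.347542 rad.
Applying the spherical law of cosines for sides, sin φ₂ = sin φ₁ cos δ + cos φ₁ sin δ cos θ = -0.791633, so φ₂ = -52.3384°.
For the longitude increment, Δλ = atan2( sin θ sin δ cos φ₁, cos δ − sin φ₁ sin φ₂ ) = atan2(-0.068073, -0.225571) = -163.2071°.
λ₂ = -140.1062° + -163.2071° = -303.3133°, normalized to (−180°, 180°] → 56.6867°.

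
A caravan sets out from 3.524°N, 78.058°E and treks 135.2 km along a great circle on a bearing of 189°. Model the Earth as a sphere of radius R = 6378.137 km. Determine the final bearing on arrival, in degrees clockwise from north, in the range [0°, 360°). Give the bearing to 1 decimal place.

Central angle δ = d/R = 0.021197 rad.
With φ₁ = 3.524° = 0.061505 rad and θ = 189° = 3.298672 rad:
Destination latitude: φ₂ = arcsin( sin φ₁ cos δ + cos φ₁ sin δ cos θ ) = arcsin(0.040558) = 2.324°.
Δλ = atan2( sin θ sin δ cos φ₁ , cos δ − sin φ₁ sin φ₂ ) = atan2(-0.003309, 0.997282) = -0.003318 rad = -0.190°.
λ₂ = λ₁ + Δλ = 77.868°.
The forward bearing on arrival equals the back-azimuth from the destination plus 180°.
Back-azimuth from P₂ (2.3°, 77.9°) to P₁ (3.5°, 78.1°), with Δλ' = λ₁ − λ₂ = 0.2°: atan2( sin Δλ' cos φ₁ , cos φ₂ sin φ₁ − sin φ₂ cos φ₁ cos Δλ' ) = 9.0°.
Final bearing = (9.0° + 180°) mod 360° = 189.0°.

final bearing 189.0°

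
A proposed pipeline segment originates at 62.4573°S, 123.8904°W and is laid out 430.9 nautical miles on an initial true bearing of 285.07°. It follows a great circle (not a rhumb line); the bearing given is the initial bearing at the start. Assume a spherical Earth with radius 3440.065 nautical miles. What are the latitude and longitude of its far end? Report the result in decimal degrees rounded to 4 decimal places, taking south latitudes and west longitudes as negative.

latitude -59.8484°, longitude -137.7870°

δ = 430.9/3440.065 = 0.125259 rad (7.1768°).
Converting: φ₁ = -1.090086 rad, θ = 4.975410 rad.
Destination latitude: φ₂ = arcsin( sin φ₁ cos δ + cos φ₁ sin δ cos θ ) = arcsin(-0.864700) = -59.8484°.
Δλ = atan2( sin θ sin δ cos φ₁ , cos δ − sin φ₁ sin φ₂ ) = atan2(-0.055783, 0.225465) = -0.242542 rad = -13.8966°.
λ₂ = -123.8904° + -13.8966° = -137.7870°.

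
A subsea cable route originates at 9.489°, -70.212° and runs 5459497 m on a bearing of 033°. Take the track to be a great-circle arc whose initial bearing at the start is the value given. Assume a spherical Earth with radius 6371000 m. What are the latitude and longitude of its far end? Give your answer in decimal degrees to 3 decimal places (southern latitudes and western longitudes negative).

latitude 47.153°, longitude -32.959°

Angular distance δ = d/R = 5459497 / 6371000 = 0.856929 rad.
With φ₁ = 9.489° = 0.165614 rad and θ = 33° = 0.575959 rad:
sin φ₂ = sin φ₁ cos δ + cos φ₁ sin δ cos θ = (0.164858)(0.654761) + (0.986317)(0.755836)(0.838671) = 0.733166
φ₂ = asin(0.733166) = 0.822967 rad = 47.153°.
Δλ = atan2( sin θ sin δ cos φ₁ , cos δ − sin φ₁ sin φ₂ ) = atan2(0.406025, 0.533893) = 0.650187 rad = 37.253°.
λ₂ = λ₁ + Δλ = -32.959°.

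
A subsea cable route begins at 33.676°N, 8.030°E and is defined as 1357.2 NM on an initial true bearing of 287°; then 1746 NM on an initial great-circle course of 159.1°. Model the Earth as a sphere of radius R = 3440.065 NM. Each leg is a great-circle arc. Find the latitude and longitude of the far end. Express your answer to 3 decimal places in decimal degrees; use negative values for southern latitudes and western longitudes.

latitude 9.655°, longitude -9.346°

Apply the spherical direct solution leg by leg, carrying full precision between legs.
Leg 1: from (33.676°, 8.030°), δ = 1357.2/3440.065 = 0.394527 rad, θ = 287° → φ = 37.259°, λ = -19.476°.
Leg 2: from (37.259°, -19.476°), δ = 1746/3440.065 = 0.507549 rad, θ = 159.1° → φ = 9.655°, λ = -9.346°.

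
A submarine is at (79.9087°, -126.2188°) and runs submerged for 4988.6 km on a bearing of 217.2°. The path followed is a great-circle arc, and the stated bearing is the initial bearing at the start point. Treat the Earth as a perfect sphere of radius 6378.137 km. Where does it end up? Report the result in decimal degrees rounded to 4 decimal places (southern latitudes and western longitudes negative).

latitude 36.8746°, longitude -158.4058°

The arc subtends δ = 4988.6/6378.137 = 0.782141 rad at the centre.
Start latitude φ₁ = 1.394670 rad; initial bearing θ = 3.790855 rad.
Applying the spherical law of cosines for sides, sin φ₂ = sin φ₁ cos δ + cos φ₁ sin δ cos θ = 0.600066, so φ₂ = 36.8746°.
Δλ = atan2( sin θ sin δ cos φ₁ , cos δ − sin φ₁ sin φ₂ ) = atan2(-0.074664, 0.118624) = -0.561769 rad = -32.1870°.
λ₂ = λ₁ + Δλ = -158.4058°.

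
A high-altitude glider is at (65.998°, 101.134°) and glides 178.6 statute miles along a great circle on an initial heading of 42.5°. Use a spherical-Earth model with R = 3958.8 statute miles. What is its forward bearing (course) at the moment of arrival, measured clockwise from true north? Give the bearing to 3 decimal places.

final bearing 46.763°

Central angle δ = d/R = 0.045115 rad.
With φ₁ = 65.998° = 1.151882 rad and θ = 42.5° = 0.741765 rad:
Applying the spherical law of cosines for sides, sin φ₂ = sin φ₁ cos δ + cos φ₁ sin δ cos θ = 0.926127, so φ₂ = 67.839°.
Δλ = atan2( sin θ sin δ cos φ₁ , cos δ − sin φ₁ sin φ₂ ) = atan2(0.012394, 0.152936) = 0.080862 rad = 4.633°.
Hence λ₂ = 101.134° + 4.633° = 105.767°.
The forward bearing on arrival equals the back-azimuth from the destination plus 180°.
Back-azimuth from P₂ (67.839°, 105.767°) to P₁ (65.998°, 101.134°), with Δλ' = λ₁ − λ₂ = -4.633°: atan2( sin Δλ' cos φ₁ , cos φ₂ sin φ₁ − sin φ₂ cos φ₁ cos Δλ' ) = 226.763°.
Final bearing = (226.763° + 180°) mod 360° = 46.763°.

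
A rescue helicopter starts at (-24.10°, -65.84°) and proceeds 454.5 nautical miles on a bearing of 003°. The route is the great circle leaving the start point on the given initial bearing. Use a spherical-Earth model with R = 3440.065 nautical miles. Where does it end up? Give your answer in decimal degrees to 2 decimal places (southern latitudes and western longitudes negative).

Central angle δ = d/R = 0.132120 rad.
With φ₁ = -24.10° = -0.420624 rad and θ = 3° = 0.052360 rad:
Destination latitude: φ₂ = arcsin( sin φ₁ cos δ + cos φ₁ sin δ cos θ ) = arcsin(-0.284684) = -16.54°.
Δλ = atan2( sin θ sin δ cos φ₁ , cos δ − sin φ₁ sin φ₂ ) = atan2(0.006294, 0.875040) = 0.007192 rad = 0.41°.
λ₂ = -65.84° + 0.41° = -65.43°.

latitude -16.54°, longitude -65.43°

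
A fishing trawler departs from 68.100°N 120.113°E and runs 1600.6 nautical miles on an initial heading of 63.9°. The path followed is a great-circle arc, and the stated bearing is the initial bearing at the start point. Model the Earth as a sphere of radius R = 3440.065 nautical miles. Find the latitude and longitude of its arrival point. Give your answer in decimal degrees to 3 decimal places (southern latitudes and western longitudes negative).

latitude 64.532°, longitude -170.330°

Central angle δ = d/R = 0.465282 rad.
With φ₁ = 68.100° = 1.188569 rad and θ = 63.9° = 1.115265 rad:
Applying the spherical law of cosines for sides, sin φ₂ = sin φ₁ cos δ + cos φ₁ sin δ cos θ = 0.902827, so φ₂ = 64.532°.
For the longitude increment, Δλ = atan2( sin θ sin δ cos φ₁, cos δ − sin φ₁ sin φ₂ ) = atan2(0.150285, 0.056020) = 69.557°.
λ₂ = 120.113° + 69.557° = 189.670°, normalized to (−180°, 180°] → -170.330°.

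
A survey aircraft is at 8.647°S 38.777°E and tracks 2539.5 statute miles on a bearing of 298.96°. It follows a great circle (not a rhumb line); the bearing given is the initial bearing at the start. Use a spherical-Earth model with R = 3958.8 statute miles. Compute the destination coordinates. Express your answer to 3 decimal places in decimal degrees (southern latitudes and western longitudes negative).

The arc subtends δ = 2539.5/3958.8 = 0.641482 rad at the centre.
Start latitude φ₁ = -0.150919 rad; initial bearing θ = 5.217836 rad.
sin φ₂ = sin φ₁ cos δ + cos φ₁ sin δ cos θ = (-0.150346)(0.801210) + (0.988633)(0.598384)(0.484199) = 0.165984
φ₂ = asin(0.165984) = 0.166756 rad = 9.554°.
Δλ = atan2( sin θ sin δ cos φ₁ , cos δ − sin φ₁ sin φ₂ ) = atan2(-0.517609, 0.826165) = -0.559692 rad = -32.068°.
Hence λ₂ = 38.777° + -32.068° = 6.709°.

latitude 9.554°, longitude 6.709°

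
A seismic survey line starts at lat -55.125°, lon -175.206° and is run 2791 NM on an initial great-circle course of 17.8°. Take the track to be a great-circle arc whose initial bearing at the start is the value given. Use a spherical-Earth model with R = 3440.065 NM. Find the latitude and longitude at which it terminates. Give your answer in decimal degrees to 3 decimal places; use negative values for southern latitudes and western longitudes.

δ = 2791/3440.065 = 0.811322 rad (46.4853°).
Converting: φ₁ = -0.962113 rad, θ = 0.310669 rad.
Applying the spherical law of cosines for sides, sin φ₂ = sin φ₁ cos δ + cos φ₁ sin δ cos θ = -0.170070, so φ₂ = -9.792°.
For the longitude increment, Δλ = atan2( sin θ sin δ cos φ₁, cos δ − sin φ₁ sin φ₂ ) = atan2(0.126759, 0.549015) = 13.001°.
Hence λ₂ = -175.206° + 13.001° = -162.205°.

latitude -9.792°, longitude -162.205°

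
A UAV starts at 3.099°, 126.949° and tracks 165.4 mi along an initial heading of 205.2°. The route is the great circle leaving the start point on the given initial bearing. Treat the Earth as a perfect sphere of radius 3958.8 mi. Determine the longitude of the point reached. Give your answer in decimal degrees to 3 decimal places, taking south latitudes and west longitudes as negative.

longitude 125.930°

Angular distance δ = d/R = 165.4 / 3958.8 = 0.041780 rad.
With φ₁ = 3.099° = 0.054088 rad and θ = 205.2° = 3.581416 rad:
Applying the spherical law of cosines for sides, sin φ₂ = sin φ₁ cos δ + cos φ₁ sin δ cos θ = 0.016276, so φ₂ = 0.933°.
Then Δλ = atan2(-0.017758, 0.998247) = -0.017787 rad, from sin θ sin δ cos φ₁ over cos δ − sin φ₁ sin φ₂.
λ₂ = 126.949° + -1.019° = 125.930°.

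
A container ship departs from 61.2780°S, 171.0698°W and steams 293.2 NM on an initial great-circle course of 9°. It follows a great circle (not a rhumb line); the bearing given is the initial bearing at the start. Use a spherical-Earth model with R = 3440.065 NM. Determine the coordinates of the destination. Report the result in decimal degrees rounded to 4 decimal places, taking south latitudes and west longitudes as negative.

latitude -56.4468°, longitude -169.6892°

The arc subtends δ = 293.2/3440.065 = 0.085231 rad at the centre.
With φ₁ = -61.2780° = -1.069503 rad and θ = 9° = 0.157080 rad:
sin φ₂ = sin φ₁ cos δ + cos φ₁ sin δ cos θ = (-0.876962)(0.996370) + (0.480560)(0.085128)(0.987688) = -0.833373
φ₂ = asin(-0.833373) = -0.985183 rad = -56.4468°.
Then Δλ = atan2(0.006400, 0.265534) = 0.024096 rad, from sin θ sin δ cos φ₁ over cos δ − sin φ₁ sin φ₂.
λ₂ = -171.0698° + 1.3806° = -169.6892°.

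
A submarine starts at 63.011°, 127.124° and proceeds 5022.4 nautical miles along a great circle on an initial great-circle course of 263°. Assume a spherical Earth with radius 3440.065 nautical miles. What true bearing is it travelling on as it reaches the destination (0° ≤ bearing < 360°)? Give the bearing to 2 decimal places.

final bearing 206.80°

Angular distance δ = d/R = 5022.4 / 3440.065 = 1.459972 rad.
Start latitude φ₁ = 1.099749 rad; initial bearing θ = 4.590216 rad.
sin φ₂ = sin φ₁ cos δ + cos φ₁ sin δ cos θ = (0.891094)(0.110597) + (0.453819)(0.993865)(-0.121869) = 0.043585
φ₂ = asin(0.043585) = 0.043599 rad = 2.498°.
Then Δλ = atan2(-0.447673, 0.071759) = -1.411856 rad, from sin θ sin δ cos φ₁ over cos δ − sin φ₁ sin φ₂.
λ₂ = 127.124° + -80.893° = 46.231°.
The forward bearing on arrival equals the back-azimuth from the destination plus 180°.
Back-azimuth from P₂ (2.50°, 46.23°) to P₁ (63.01°, 127.12°), with Δλ' = λ₁ − λ₂ = 80.89°: atan2( sin Δλ' cos φ₁ , cos φ₂ sin φ₁ − sin φ₂ cos φ₁ cos Δλ' ) = 26.80°.
Final bearing = (26.80° + 180°) mod 360° = 206.80°.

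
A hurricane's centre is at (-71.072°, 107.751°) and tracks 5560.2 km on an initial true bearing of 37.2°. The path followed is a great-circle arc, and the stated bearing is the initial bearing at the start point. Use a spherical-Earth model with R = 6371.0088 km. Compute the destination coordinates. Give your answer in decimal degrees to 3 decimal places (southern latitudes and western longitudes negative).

latitude -24.207°, longitude 138.270°

The arc subtends δ = 5560.2/6371.0088 = 0.872735 rad at the centre.
Converting: φ₁ = -1.240440 rad, θ = 0.649262 rad.
Applying the spherical law of cosines for sides, sin φ₂ = sin φ₁ cos δ + cos φ₁ sin δ cos θ = -0.410039, so φ₂ = -24.207°.
For the longitude increment, Δλ = atan2( sin θ sin δ cos φ₁, cos δ − sin φ₁ sin φ₂ ) = atan2(0.150245, 0.254867) = 30.519°.
λ₂ = λ₁ + Δλ = 138.270°.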